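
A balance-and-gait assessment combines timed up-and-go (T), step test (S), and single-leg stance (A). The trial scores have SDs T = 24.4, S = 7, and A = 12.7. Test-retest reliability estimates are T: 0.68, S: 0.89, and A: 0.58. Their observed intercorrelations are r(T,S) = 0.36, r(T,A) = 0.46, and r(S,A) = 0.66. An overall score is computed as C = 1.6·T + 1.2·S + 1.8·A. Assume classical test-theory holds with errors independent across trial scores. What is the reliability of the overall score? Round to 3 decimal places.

0.791

Var(C) = 1.6²·24.4² + 1.2²·7² + 1.8²·12.7² + 2·[1.92·24.4·7·0.36 + 2.88·24.4·12.7·0.46 + 2.16·7·12.7·0.66] = 2117.26 + 1310.64 = 3427.9.
With uncorrelated errors the cross-covariances are all true-score covariance, so they carry over unchanged; only the diagonal terms shrink to ρᵢσᵢ².
True-score variance = [1.6²·24.4²·0.68 + 1.2²·7²·0.89 + 1.8²·12.7²·0.58] + 1310.64 = 1402.3 + 1310.64 = 2712.94.
Reliability = 2712.94 / 3427.9 = 0.791.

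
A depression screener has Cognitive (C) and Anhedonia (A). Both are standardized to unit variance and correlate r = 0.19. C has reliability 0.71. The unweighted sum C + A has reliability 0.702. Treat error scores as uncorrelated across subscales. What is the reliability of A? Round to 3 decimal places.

0.581

Var(C+A) = 2 + 2·0.19 = 2.380.
True-score variance = ρ_C + ρ_A + 2·0.19, so 0.702 = (0.71 + ρ_A + 0.38) / 2.380.
ρ_A = 0.702·2.380 − 0.71 − 0.38 = 0.581.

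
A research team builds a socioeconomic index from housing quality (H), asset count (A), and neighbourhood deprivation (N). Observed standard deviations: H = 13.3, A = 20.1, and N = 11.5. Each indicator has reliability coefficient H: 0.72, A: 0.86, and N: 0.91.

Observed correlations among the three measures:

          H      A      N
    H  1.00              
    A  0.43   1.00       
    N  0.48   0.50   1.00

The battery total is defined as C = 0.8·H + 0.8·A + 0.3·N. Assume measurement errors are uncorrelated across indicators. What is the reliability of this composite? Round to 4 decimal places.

Var(C) = 0.8²·13.3² + 0.8²·20.1² + 0.3²·11.5² + 2·[0.64·13.3·20.1·0.43 + 0.24·13.3·11.5·0.48 + 0.24·20.1·11.5·0.50] = 383.679 + 237.854 = 621.533.
Because errors are independent across components, Cov(Tᵢ,Tⱼ) = Cov(Xᵢ,Xⱼ); the off-diagonal part of the true-score variance is the same as above.
True-score variance = [0.8²·13.3²·0.72 + 0.8²·20.1²·0.86 + 0.3²·11.5²·0.91] + 237.854 = 314.709 + 237.854 = 552.563.
Reliability = 552.563 / 621.533 = 0.8890.

0.8890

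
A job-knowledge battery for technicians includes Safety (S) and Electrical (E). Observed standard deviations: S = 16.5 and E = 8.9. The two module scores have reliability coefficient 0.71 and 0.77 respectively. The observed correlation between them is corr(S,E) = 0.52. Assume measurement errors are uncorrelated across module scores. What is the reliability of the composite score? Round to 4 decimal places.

0.8073

Var(S+E) = 16.5² + 8.9² + 2·[16.5·8.9·0.52] = 351.46 + 152.724 = 504.184.
With uncorrelated errors the cross-covariances are all true-score covariance, so they carry over unchanged; only the diagonal terms shrink to ρᵢσᵢ².
True-score variance = [16.5²·0.71 + 8.9²·0.77] + 152.724 = 254.289 + 152.724 = 407.013.
Reliability = 407.013 / 504.184 = 0.8073.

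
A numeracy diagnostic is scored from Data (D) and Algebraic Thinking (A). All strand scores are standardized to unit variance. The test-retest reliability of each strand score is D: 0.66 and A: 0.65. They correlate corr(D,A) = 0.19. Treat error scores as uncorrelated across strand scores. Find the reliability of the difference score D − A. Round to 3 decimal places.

Var(D−A) = 1 + 1 − 2·0.19 = 2 − 0.38 = 1.62.
Under uncorrelated errors the observed covariances equal the true-score covariances, so only the own-variance terms attenuate.
True-score variance = [0.66 + 0.65] − 0.38 = 1.31 − 0.38 = 0.93.
Reliability = 0.93 / 1.62 = 0.574.

0.574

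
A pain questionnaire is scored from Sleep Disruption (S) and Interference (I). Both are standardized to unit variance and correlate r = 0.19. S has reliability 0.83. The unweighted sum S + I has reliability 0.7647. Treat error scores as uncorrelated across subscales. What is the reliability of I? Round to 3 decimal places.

0.610

Var(S+I) = 2 + 2·0.19 = 2.380.
True-score variance = ρ_S + ρ_I + 2·0.19, so 0.7647 = (0.83 + ρ_I + 0.38) / 2.380.
ρ_I = 0.7647·2.380 − 0.83 − 0.38 = 0.610.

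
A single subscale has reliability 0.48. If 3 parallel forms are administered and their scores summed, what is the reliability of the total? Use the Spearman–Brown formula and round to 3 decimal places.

ρ_k = kρ / (1 + (k−1)ρ) = 3·0.48 / (1 + 2·0.48) = 1.440 / 1.960 = 0.735.

0.735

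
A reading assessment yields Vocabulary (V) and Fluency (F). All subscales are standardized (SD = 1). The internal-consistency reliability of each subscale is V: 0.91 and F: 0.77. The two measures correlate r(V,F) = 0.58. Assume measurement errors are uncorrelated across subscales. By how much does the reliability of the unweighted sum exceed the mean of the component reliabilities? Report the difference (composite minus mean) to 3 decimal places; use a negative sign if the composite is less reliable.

Var(sum) = 2 + 1.16 = 3.16; true-score variance = 1.68 + 1.16 = 2.84; composite reliability = 0.8987.
Mean component reliability = 0.8400.
Difference = 0.8987 − 0.8400 = 0.059.

0.059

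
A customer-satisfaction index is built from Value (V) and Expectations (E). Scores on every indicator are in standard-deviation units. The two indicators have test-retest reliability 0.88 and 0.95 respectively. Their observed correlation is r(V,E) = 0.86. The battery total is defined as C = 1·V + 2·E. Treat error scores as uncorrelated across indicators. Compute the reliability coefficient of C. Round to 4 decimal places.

0.9621

Var(C) = 1 + 2² + 2·[2·0.86] = 5 + 3.44 = 8.44.
Because errors are independent across components, Cov(Tᵢ,Tⱼ) = Cov(Xᵢ,Xⱼ); the off-diagonal part of the true-score variance is the same as above.
True-score variance = [0.88 + 2²·0.95] + 3.44 = 4.68 + 3.44 = 8.12.
Reliability = 8.12 / 8.44 = 0.9621.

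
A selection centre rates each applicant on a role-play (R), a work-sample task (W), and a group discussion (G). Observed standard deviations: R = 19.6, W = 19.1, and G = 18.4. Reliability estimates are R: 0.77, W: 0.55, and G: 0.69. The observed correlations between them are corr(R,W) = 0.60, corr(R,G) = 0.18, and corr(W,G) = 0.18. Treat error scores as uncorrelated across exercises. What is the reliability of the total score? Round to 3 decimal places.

Var(R+W+G) = 19.6² + 19.1² + 18.4² + 2·[19.6·19.1·0.60 + 19.6·18.4·0.18 + 19.1·18.4·0.18] = 1087.53 + 705.581 = 1793.11.
With uncorrelated errors the cross-covariances are all true-score covariance, so they carry over unchanged; only the diagonal terms shrink to ρᵢσᵢ².
True-score variance = [19.6²·0.77 + 19.1²·0.55 + 18.4²·0.69] + 705.581 = 730.055 + 705.581 = 1435.64.
Reliability = 1435.64 / 1793.11 = 0.801.

0.801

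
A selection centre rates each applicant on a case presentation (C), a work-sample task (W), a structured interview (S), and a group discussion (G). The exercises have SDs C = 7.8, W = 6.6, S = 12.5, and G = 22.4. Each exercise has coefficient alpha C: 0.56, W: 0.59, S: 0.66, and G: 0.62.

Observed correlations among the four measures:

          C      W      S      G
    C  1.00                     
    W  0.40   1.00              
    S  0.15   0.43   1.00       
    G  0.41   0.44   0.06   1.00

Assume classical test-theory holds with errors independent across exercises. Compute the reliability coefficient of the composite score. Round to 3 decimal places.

0.762

Var(C+W+S+G) = 7.8² + 6.6² + 12.5² + 22.4² + 2·[7.8·6.6·0.40 + 7.8·12.5·0.15 + 7.8·22.4·0.41 + 6.6·12.5·0.43 + 6.6·22.4·0.44 + 12.5·22.4·0.06] = 762.41 + 448.354 = 1210.76.
Under uncorrelated errors the observed covariances equal the true-score covariances, so only the own-variance terms attenuate.
True-score variance = [7.8²·0.56 + 6.6²·0.59 + 12.5²·0.66 + 22.4²·0.62] + 448.354 = 473.987 + 448.354 = 922.341.
Reliability = 922.341 / 1210.76 = 0.762.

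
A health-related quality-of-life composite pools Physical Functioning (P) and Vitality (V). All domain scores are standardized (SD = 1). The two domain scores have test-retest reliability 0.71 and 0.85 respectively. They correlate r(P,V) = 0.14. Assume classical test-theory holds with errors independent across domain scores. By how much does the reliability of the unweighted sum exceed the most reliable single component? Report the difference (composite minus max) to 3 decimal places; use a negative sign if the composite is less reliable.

Var(sum) = 2 + 0.28 = 2.28; true-score variance = 1.56 + 0.28 = 1.84; composite reliability = 0.8070.
Max component reliability = 0.8500.
Difference = 0.8070 − 0.8500 = -0.043.

-0.043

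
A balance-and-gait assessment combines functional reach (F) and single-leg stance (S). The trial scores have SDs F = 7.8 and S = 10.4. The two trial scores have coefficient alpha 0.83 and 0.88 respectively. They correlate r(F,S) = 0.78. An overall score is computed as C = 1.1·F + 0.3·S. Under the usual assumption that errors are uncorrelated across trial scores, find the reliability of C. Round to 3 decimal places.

Var(C) = 1.1²·7.8² + 0.3²·10.4² + 2·[0.33·7.8·10.4·0.78] = 83.3508 + 41.7606 = 125.111.
Because errors are independent across components, Cov(Tᵢ,Tⱼ) = Cov(Xᵢ,Xⱼ); the off-diagonal part of the true-score variance is the same as above.
True-score variance = [1.1²·7.8²·0.83 + 0.3²·10.4²·0.88] + 41.7606 = 69.6679 + 41.7606 = 111.428.
Reliability = 111.428 / 125.111 = 0.891.

0.891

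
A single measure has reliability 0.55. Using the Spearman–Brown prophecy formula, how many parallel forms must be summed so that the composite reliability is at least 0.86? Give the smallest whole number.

6

k ≥ ρ*(1−ρ₁)/(ρ₁(1−ρ*)) = 0.86·0.45 / (0.55·0.14) = 5.026.
Smallest integer k = 6.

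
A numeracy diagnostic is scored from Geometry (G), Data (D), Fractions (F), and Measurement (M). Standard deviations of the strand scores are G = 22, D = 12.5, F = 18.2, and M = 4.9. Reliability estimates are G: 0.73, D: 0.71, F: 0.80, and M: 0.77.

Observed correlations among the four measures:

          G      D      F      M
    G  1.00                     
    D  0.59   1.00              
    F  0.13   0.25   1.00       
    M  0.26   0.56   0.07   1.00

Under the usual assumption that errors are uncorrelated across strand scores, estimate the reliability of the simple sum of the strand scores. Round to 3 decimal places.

0.852

Var(G+D+F+M) = 22² + 12.5² + 18.2² + 4.9² + 2·[22·12.5·0.59 + 22·18.2·0.13 + 22·4.9·0.26 + 12.5·18.2·0.25 + 12.5·4.9·0.56 + 18.2·4.9·0.07] = 995.5 + 679.495 = 1675.
Because errors are independent across components, Cov(Tᵢ,Tⱼ) = Cov(Xᵢ,Xⱼ); the off-diagonal part of the true-score variance is the same as above.
True-score variance = [22²·0.73 + 12.5²·0.71 + 18.2²·0.80 + 4.9²·0.77] + 679.495 = 747.737 + 679.495 = 1427.23.
Reliability = 1427.23 / 1675 = 0.852.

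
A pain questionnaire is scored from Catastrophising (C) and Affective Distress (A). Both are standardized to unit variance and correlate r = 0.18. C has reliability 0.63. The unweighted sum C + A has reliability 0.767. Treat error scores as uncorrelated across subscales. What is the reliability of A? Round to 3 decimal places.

0.820

Var(C+A) = 2 + 2·0.18 = 2.360.
True-score variance = ρ_C + ρ_A + 2·0.18, so 0.767 = (0.63 + ρ_A + 0.36) / 2.360.
ρ_A = 0.767·2.360 − 0.63 − 0.36 = 0.820.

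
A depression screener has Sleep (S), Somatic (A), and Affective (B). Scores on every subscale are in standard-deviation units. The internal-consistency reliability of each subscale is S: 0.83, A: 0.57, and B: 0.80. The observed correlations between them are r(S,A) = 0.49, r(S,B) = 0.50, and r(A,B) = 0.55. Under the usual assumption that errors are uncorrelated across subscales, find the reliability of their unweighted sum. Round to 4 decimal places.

0.8684

Var(S+A+B) = 3 + 2·[0.49 + 0.50 + 0.55] = 3 + 3.08 = 6.08.
Under uncorrelated errors the observed covariances equal the true-score covariances, so only the own-variance terms attenuate.
True-score variance = [0.83 + 0.57 + 0.80] + 3.08 = 2.2 + 3.08 = 5.28.
Reliability = 5.28 / 6.08 = 0.8684.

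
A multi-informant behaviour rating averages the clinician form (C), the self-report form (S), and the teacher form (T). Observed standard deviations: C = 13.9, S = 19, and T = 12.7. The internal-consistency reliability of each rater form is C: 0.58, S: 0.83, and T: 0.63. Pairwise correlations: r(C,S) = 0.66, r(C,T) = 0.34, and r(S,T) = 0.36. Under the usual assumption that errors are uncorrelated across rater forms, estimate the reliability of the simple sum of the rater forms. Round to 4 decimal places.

0.8511

Var(C+S+T) = 13.9² + 19² + 12.7² + 2·[13.9·19·0.66 + 13.9·12.7·0.34 + 19·12.7·0.36] = 715.5 + 642.388 = 1357.89.
Because errors are independent across components, Cov(Tᵢ,Tⱼ) = Cov(Xᵢ,Xⱼ); the off-diagonal part of the true-score variance is the same as above.
True-score variance = [13.9²·0.58 + 19²·0.83 + 12.7²·0.63] + 642.388 = 513.304 + 642.388 = 1155.69.
Reliability = 1155.69 / 1357.89 = 0.8511.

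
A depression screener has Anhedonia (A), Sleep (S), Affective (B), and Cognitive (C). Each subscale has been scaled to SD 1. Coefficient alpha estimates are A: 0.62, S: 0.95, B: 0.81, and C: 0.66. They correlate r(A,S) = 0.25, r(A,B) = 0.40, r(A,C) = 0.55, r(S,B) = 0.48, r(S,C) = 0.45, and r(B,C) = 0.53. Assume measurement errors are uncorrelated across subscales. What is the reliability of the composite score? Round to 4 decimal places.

Var(A+S+B+C) = 4 + 2·[0.25 + 0.40 + 0.55 + 0.48 + 0.45 + 0.53] = 4 + 5.32 = 9.32.
With uncorrelated errors the cross-covariances are all true-score covariance, so they carry over unchanged; only the diagonal terms shrink to ρᵢσᵢ².
True-score variance = [0.62 + 0.95 + 0.81 + 0.66] + 5.32 = 3.04 + 5.32 = 8.36.
Reliability = 8.36 / 9.32 = 0.8970.

0.8970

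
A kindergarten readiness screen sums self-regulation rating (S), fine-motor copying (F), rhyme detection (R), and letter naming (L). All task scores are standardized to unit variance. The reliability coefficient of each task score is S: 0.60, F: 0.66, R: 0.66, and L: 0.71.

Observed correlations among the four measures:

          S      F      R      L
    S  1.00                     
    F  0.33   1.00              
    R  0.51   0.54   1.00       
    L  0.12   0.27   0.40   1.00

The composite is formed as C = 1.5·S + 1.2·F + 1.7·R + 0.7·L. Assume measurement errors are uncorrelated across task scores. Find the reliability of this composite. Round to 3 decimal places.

0.829

Var(C) = 1.5² + 1.2² + 1.7² + 0.7² + 2·[1.8·0.33 + 2.55·0.51 + 1.05·0.12 + 2.04·0.54 + 0.84·0.27 + 1.19·0.40] = 7.07 + 7.6498 = 14.7198.
Because errors are independent across components, Cov(Tᵢ,Tⱼ) = Cov(Xᵢ,Xⱼ); the off-diagonal part of the true-score variance is the same as above.
True-score variance = [1.5²·0.60 + 1.2²·0.66 + 1.7²·0.66 + 0.7²·0.71] + 7.6498 = 4.5557 + 7.6498 = 12.2055.
Reliability = 12.2055 / 14.7198 = 0.829.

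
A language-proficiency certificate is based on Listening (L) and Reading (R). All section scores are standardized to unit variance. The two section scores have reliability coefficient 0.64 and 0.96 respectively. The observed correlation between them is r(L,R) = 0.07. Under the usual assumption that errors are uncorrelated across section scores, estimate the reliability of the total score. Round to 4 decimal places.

0.8131

Var(L+R) = 2 + 2·[0.07] = 2 + 0.14 = 2.14.
Because errors are independent across components, Cov(Tᵢ,Tⱼ) = Cov(Xᵢ,Xⱼ); the off-diagonal part of the true-score variance is the same as above.
True-score variance = [0.64 + 0.96] + 0.14 = 1.6 + 0.14 = 1.74.
Reliability = 1.74 / 2.14 = 0.8131.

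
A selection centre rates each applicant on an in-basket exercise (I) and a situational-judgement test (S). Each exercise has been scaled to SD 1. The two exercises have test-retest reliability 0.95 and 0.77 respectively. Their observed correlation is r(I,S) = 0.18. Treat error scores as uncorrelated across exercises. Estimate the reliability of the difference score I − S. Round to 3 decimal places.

0.829

Var(I−S) = 1 + 1 − 2·0.18 = 2 − 0.36 = 1.64.
With uncorrelated errors the cross-covariances are all true-score covariance, so they carry over unchanged; only the diagonal terms shrink to ρᵢσᵢ².
True-score variance = [0.95 + 0.77] − 0.36 = 1.72 − 0.36 = 1.36.
Reliability = 1.36 / 1.64 = 0.829.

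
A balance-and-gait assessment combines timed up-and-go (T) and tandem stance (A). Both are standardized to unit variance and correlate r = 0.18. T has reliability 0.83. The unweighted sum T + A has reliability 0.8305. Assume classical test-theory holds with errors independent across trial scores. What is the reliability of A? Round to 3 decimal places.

Var(T+A) = 2 + 2·0.18 = 2.360.
True-score variance = ρ_T + ρ_A + 2·0.18, so 0.8305 = (0.83 + ρ_A + 0.36) / 2.360.
ρ_A = 0.8305·2.360 − 0.83 − 0.36 = 0.770.

0.770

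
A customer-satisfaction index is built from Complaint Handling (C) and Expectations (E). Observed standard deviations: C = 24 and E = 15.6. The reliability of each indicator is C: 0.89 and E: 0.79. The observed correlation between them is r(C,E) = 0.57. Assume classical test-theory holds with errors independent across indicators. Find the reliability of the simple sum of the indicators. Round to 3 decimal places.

Var(C+E) = 24² + 15.6² + 2·[24·15.6·0.57] = 819.36 + 426.816 = 1246.18.
With uncorrelated errors the cross-covariances are all true-score covariance, so they carry over unchanged; only the diagonal terms shrink to ρᵢσᵢ².
True-score variance = [24²·0.89 + 15.6²·0.79] + 426.816 = 704.894 + 426.816 = 1131.71.
Reliability = 1131.71 / 1246.18 = 0.908.

0.908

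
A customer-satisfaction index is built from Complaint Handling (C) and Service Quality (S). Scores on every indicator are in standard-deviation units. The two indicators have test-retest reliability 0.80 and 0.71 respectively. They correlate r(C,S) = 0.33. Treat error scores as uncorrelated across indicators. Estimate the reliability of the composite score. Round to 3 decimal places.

Var(C+S) = 2 + 2·[0.33] = 2 + 0.66 = 2.66.
Because errors are independent across components, Cov(Tᵢ,Tⱼ) = Cov(Xᵢ,Xⱼ); the off-diagonal part of the true-score variance is the same as above.
True-score variance = [0.80 + 0.71] + 0.66 = 1.51 + 0.66 = 2.17.
Reliability = 2.17 / 2.66 = 0.816.

0.816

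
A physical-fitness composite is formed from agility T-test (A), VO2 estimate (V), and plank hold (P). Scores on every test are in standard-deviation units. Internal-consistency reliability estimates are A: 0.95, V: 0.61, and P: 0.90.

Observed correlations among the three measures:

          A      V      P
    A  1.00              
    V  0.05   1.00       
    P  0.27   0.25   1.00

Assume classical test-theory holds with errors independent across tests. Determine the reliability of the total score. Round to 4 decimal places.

Var(A+V+P) = 3 + 2·[0.05 + 0.27 + 0.25] = 3 + 1.14 = 4.14.
With uncorrelated errors the cross-covariances are all true-score covariance, so they carry over unchanged; only the diagonal terms shrink to ρᵢσᵢ².
True-score variance = [0.95 + 0.61 + 0.90] + 1.14 = 2.46 + 1.14 = 3.6.
Reliability = 3.6 / 4.14 = 0.8696.

0.8696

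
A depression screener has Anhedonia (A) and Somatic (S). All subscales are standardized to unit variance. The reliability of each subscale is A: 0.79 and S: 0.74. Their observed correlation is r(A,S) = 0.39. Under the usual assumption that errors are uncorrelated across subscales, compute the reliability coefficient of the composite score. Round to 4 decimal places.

Var(A+S) = 2 + 2·[0.39] = 2 + 0.78 = 2.78.
With uncorrelated errors the cross-covariances are all true-score covariance, so they carry over unchanged; only the diagonal terms shrink to ρᵢσᵢ².
True-score variance = [0.79 + 0.74] + 0.78 = 1.53 + 0.78 = 2.31.
Reliability = 2.31 / 2.78 = 0.8309.

0.8309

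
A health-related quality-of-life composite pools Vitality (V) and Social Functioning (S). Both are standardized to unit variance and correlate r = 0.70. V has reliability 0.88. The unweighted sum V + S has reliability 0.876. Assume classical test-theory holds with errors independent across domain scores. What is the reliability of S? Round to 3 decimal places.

Var(V+S) = 2 + 2·0.70 = 3.400.
True-score variance = ρ_V + ρ_S + 2·0.70, so 0.876 = (0.88 + ρ_S + 1.40) / 3.400.
ρ_S = 0.876·3.400 − 0.88 − 1.40 = 0.698.

0.698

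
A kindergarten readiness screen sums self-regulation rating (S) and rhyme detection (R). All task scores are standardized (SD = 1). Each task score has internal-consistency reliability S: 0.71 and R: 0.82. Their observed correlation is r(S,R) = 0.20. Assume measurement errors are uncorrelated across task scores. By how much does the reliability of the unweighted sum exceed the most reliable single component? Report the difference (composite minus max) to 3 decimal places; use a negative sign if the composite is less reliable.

Var(sum) = 2 + 0.4 = 2.4; true-score variance = 1.53 + 0.4 = 1.93; composite reliability = 0.8042.
Max component reliability = 0.8200.
Difference = 0.8042 − 0.8200 = -0.016.

-0.016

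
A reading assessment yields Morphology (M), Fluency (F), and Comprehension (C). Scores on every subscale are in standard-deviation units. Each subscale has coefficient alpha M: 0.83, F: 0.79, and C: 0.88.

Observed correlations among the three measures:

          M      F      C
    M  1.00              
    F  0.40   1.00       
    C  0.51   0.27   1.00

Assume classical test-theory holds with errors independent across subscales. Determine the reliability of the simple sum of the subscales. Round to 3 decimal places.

0.907

Var(M+F+C) = 3 + 2·[0.40 + 0.51 + 0.27] = 3 + 2.36 = 5.36.
Under uncorrelated errors the observed covariances equal the true-score covariances, so only the own-variance terms attenuate.
True-score variance = [0.83 + 0.79 + 0.88] + 2.36 = 2.5 + 2.36 = 4.86.
Reliability = 4.86 / 5.36 = 0.907.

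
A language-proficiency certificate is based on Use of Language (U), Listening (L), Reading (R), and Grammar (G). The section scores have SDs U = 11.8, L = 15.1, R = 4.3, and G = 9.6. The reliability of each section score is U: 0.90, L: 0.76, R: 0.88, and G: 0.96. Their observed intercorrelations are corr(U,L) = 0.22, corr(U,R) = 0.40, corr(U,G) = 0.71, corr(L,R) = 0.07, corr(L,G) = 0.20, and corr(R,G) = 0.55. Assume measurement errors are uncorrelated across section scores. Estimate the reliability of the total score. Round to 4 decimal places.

Var(U+L+R+G) = 11.8² + 15.1² + 4.3² + 9.6² + 2·[11.8·15.1·0.22 + 11.8·4.3·0.40 + 11.8·9.6·0.71 + 15.1·4.3·0.07 + 15.1·9.6·0.20 + 4.3·9.6·0.55] = 477.9 + 392.331 = 870.231.
Under uncorrelated errors the observed covariances equal the true-score covariances, so only the own-variance terms attenuate.
True-score variance = [11.8²·0.90 + 15.1²·0.76 + 4.3²·0.88 + 9.6²·0.96] + 392.331 = 403.348 + 392.331 = 795.679.
Reliability = 795.679 / 870.231 = 0.9143.

0.9143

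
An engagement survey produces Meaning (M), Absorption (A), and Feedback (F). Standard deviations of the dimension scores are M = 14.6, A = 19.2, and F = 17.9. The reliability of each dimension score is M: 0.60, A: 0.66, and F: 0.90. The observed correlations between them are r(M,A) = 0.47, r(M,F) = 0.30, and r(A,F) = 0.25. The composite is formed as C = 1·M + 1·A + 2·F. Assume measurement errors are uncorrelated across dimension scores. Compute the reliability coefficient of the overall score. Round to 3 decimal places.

0.878

Var(C) = 14.6² + 19.2² + 2²·17.9² + 2·[14.6·19.2·0.47 + 2·14.6·17.9·0.30 + 2·19.2·17.9·0.25] = 1863.44 + 920.789 = 2784.23.
Under uncorrelated errors the observed covariances equal the true-score covariances, so only the own-variance terms attenuate.
True-score variance = [14.6²·0.60 + 19.2²·0.66 + 2²·17.9²·0.90] + 920.789 = 1524.67 + 920.789 = 2445.46.
Reliability = 2445.46 / 2784.23 = 0.878.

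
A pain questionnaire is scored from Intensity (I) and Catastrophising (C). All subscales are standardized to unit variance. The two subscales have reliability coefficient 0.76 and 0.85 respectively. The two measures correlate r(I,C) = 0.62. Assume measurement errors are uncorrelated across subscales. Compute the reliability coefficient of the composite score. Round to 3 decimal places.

Var(I+C) = 2 + 2·[0.62] = 2 + 1.24 = 3.24.
With uncorrelated errors the cross-covariances are all true-score covariance, so they carry over unchanged; only the diagonal terms shrink to ρᵢσᵢ².
True-score variance = [0.76 + 0.85] + 1.24 = 1.61 + 1.24 = 2.85.
Reliability = 2.85 / 3.24 = 0.880.

0.880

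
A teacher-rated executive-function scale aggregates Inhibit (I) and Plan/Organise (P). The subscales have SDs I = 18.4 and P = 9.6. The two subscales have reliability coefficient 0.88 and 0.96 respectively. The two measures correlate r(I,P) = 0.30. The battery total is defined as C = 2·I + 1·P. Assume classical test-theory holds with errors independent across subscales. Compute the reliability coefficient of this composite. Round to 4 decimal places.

0.8998

Var(C) = 2²·18.4² + 9.6² + 2·[2·18.4·9.6·0.30] = 1446.4 + 211.968 = 1658.37.
Under uncorrelated errors the observed covariances equal the true-score covariances, so only the own-variance terms attenuate.
True-score variance = [2²·18.4²·0.88 + 9.6²·0.96] + 211.968 = 1280.2 + 211.968 = 1492.17.
Reliability = 1492.17 / 1658.37 = 0.8998.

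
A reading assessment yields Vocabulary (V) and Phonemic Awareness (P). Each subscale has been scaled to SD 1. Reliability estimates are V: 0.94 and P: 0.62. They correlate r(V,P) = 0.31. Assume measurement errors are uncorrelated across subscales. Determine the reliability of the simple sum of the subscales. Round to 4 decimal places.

Var(V+P) = 2 + 2·[0.31] = 2 + 0.62 = 2.62.
Under uncorrelated errors the observed covariances equal the true-score covariances, so only the own-variance terms attenuate.
True-score variance = [0.94 + 0.62] + 0.62 = 1.56 + 0.62 = 2.18.
Reliability = 2.18 / 2.62 = 0.8321.

0.8321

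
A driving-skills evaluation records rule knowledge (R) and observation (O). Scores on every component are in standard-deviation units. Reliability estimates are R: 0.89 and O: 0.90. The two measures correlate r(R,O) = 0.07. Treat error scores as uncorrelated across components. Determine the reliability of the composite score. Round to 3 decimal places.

Var(R+O) = 2 + 2·[0.07] = 2 + 0.14 = 2.14.
With uncorrelated errors the cross-covariances are all true-score covariance, so they carry over unchanged; only the diagonal terms shrink to ρᵢσᵢ².
True-score variance = [0.89 + 0.90] + 0.14 = 1.79 + 0.14 = 1.93.
Reliability = 1.93 / 2.14 = 0.902.

0.902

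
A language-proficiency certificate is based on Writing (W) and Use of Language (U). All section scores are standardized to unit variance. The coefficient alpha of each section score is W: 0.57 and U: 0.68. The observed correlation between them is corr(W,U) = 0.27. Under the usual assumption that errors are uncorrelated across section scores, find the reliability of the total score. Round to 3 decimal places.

0.705

Var(W+U) = 2 + 2·[0.27] = 2 + 0.54 = 2.54.
With uncorrelated errors the cross-covariances are all true-score covariance, so they carry over unchanged; only the diagonal terms shrink to ρᵢσᵢ².
True-score variance = [0.57 + 0.68] + 0.54 = 1.25 + 0.54 = 1.79.
Reliability = 1.79 / 2.54 = 0.705.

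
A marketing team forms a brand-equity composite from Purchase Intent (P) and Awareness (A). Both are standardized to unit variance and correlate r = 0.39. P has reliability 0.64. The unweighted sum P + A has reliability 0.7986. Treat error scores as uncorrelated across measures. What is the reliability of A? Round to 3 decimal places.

Var(P+A) = 2 + 2·0.39 = 2.780.
True-score variance = ρ_P + ρ_A + 2·0.39, so 0.7986 = (0.64 + ρ_A + 0.78) / 2.780.
ρ_A = 0.7986·2.780 − 0.64 − 0.78 = 0.800.

0.800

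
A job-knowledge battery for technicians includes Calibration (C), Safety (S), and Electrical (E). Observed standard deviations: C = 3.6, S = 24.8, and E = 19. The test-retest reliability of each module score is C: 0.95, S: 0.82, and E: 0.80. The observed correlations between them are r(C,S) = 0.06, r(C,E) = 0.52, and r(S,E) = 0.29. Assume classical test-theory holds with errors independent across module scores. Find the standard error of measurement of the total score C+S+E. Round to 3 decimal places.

Var(total) = 989 + 355.146 = 1344.15.
True-score variance = 805.445 + 355.146 = 1160.59, so reliability = 0.8634.
Error variance = 1344.15 − 1160.59 = 183.555; SEM = √183.555 = 13.548.

13.548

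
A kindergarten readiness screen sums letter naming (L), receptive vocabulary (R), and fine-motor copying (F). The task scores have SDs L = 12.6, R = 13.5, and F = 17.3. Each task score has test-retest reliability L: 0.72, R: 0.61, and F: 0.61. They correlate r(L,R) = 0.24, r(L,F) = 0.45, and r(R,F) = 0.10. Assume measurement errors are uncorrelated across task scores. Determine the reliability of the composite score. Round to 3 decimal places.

0.759

Var(L+R+F) = 12.6² + 13.5² + 17.3² + 2·[12.6·13.5·0.24 + 12.6·17.3·0.45 + 13.5·17.3·0.10] = 640.3 + 324.54 = 964.84.
Under uncorrelated errors the observed covariances equal the true-score covariances, so only the own-variance terms attenuate.
True-score variance = [12.6²·0.72 + 13.5²·0.61 + 17.3²·0.61] + 324.54 = 408.047 + 324.54 = 732.587.
Reliability = 732.587 / 964.84 = 0.759.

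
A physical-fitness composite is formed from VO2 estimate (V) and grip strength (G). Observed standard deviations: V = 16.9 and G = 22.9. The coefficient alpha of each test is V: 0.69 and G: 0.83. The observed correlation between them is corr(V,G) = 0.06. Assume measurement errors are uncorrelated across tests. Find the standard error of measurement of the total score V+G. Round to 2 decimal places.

13.33

Var(total) = 810.02 + 46.4412 = 856.461.
True-score variance = 632.331 + 46.4412 = 678.772, so reliability = 0.7925.
Error variance = 856.461 − 678.772 = 177.689; SEM = √177.689 = 13.33.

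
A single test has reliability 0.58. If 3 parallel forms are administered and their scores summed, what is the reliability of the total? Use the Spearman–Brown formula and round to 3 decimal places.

ρ_k = kρ / (1 + (k−1)ρ) = 3·0.58 / (1 + 2·0.58) = 1.740 / 2.160 = 0.806.

0.806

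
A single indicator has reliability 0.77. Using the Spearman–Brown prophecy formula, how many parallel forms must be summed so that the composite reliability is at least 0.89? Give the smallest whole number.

k ≥ ρ*(1−ρ₁)/(ρ₁(1−ρ*)) = 0.89·0.23 / (0.77·0.11) = 2.417.
Smallest integer k = 3.

3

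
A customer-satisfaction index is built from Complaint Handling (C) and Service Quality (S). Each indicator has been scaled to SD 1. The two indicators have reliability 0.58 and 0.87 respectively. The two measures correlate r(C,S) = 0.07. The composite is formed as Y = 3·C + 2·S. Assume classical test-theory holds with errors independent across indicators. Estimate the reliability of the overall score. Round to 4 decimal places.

Var(Y) = 3² + 2² + 2·[6·0.07] = 13 + 0.84 = 13.84.
Under uncorrelated errors the observed covariances equal the true-score covariances, so only the own-variance terms attenuate.
True-score variance = [3²·0.58 + 2²·0.87] + 0.84 = 8.7 + 0.84 = 9.54.
Reliability = 9.54 / 13.84 = 0.6893.

0.6893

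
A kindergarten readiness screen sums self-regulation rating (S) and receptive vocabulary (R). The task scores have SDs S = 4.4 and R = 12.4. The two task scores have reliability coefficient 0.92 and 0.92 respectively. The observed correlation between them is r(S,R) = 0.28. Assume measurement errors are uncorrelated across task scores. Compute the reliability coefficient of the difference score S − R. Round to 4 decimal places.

Var(S−R) = 4.4² + 12.4² − 2·4.4·12.4·0.28 = 173.12 − 30.5536 = 142.566.
With uncorrelated errors the cross-covariances are all true-score covariance, so they carry over unchanged; only the diagonal terms shrink to ρᵢσᵢ².
True-score variance = [4.4²·0.92 + 12.4²·0.92] − 30.5536 = 159.27 − 30.5536 = 128.717.
Reliability = 128.717 / 142.566 = 0.9029.

0.9029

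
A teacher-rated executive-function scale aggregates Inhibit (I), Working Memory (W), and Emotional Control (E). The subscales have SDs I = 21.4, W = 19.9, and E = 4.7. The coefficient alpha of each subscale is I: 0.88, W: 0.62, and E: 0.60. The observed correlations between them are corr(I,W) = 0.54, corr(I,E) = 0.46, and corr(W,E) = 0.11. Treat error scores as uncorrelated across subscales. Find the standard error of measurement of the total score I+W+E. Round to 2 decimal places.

14.64

Var(total) = 876.06 + 573.039 = 1449.1.
True-score variance = 661.785 + 573.039 = 1234.82, so reliability = 0.8521.
Error variance = 1449.1 − 1234.82 = 214.275; SEM = √214.275 = 14.64.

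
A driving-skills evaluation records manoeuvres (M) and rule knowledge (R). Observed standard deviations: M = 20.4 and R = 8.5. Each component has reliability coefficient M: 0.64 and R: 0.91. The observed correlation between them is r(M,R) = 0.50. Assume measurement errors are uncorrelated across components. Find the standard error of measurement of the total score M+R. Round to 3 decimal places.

Var(total) = 488.41 + 173.4 = 661.81.
True-score variance = 332.09 + 173.4 = 505.49, so reliability = 0.7638.
Error variance = 661.81 − 505.49 = 156.32; SEM = √156.32 = 12.503.

12.503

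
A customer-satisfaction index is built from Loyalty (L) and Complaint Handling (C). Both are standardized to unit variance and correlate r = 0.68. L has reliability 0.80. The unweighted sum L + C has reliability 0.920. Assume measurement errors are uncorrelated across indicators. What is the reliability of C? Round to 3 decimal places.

Var(L+C) = 2 + 2·0.68 = 3.360.
True-score variance = ρ_L + ρ_C + 2·0.68, so 0.920 = (0.80 + ρ_C + 1.36) / 3.360.
ρ_C = 0.920·3.360 − 0.80 − 1.36 = 0.931.

0.931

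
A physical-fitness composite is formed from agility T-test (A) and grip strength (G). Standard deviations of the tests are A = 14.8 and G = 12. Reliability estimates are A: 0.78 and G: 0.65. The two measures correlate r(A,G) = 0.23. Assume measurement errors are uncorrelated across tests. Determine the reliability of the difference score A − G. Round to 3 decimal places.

Var(A−G) = 14.8² + 12² − 2·14.8·12·0.23 = 363.04 − 81.696 = 281.344.
Because errors are independent across components, Cov(Tᵢ,Tⱼ) = Cov(Xᵢ,Xⱼ); the off-diagonal part of the true-score variance is the same as above.
True-score variance = [14.8²·0.78 + 12²·0.65] − 81.696 = 264.451 − 81.696 = 182.755.
Reliability = 182.755 / 281.344 = 0.650.

0.650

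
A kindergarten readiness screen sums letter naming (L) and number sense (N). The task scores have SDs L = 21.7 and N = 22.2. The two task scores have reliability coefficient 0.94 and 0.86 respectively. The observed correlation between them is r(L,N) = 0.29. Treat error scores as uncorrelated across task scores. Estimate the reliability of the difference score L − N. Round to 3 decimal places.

0.858

Var(L−N) = 21.7² + 22.2² − 2·21.7·22.2·0.29 = 963.73 − 279.409 = 684.321.
Under uncorrelated errors the observed covariances equal the true-score covariances, so only the own-variance terms attenuate.
True-score variance = [21.7²·0.94 + 22.2²·0.86] − 279.409 = 866.479 − 279.409 = 587.07.
Reliability = 587.07 / 684.321 = 0.858.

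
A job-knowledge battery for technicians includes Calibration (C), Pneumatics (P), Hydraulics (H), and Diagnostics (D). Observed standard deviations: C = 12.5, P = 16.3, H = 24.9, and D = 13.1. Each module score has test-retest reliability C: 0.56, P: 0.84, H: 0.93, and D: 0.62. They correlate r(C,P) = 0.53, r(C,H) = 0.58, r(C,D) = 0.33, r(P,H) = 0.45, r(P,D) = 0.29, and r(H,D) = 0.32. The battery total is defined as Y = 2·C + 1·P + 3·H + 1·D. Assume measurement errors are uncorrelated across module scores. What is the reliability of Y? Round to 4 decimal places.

0.9316

Var(Y) = 2²·12.5² + 16.3² + 3²·24.9² + 13.1² + 2·[2·12.5·16.3·0.53 + 6·12.5·24.9·0.58 + 2·12.5·13.1·0.33 + 3·16.3·24.9·0.45 + 16.3·13.1·0.29 + 3·24.9·13.1·0.32] = 6642.39 + 4660.38 = 11302.8.
Because errors are independent across components, Cov(Tᵢ,Tⱼ) = Cov(Xᵢ,Xⱼ); the off-diagonal part of the true-score variance is the same as above.
True-score variance = [2²·12.5²·0.56 + 16.3²·0.84 + 3²·24.9²·0.93 + 13.1²·0.62] + 4660.38 = 5869.06 + 4660.38 = 10529.4.
Reliability = 10529.4 / 11302.8 = 0.9316.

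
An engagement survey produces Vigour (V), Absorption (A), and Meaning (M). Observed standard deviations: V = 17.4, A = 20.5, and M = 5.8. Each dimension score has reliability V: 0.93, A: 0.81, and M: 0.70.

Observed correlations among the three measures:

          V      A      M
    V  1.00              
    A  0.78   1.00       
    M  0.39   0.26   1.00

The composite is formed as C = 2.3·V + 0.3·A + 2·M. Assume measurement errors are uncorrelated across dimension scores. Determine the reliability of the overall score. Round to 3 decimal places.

Var(C) = 2.3²·17.4² + 0.3²·20.5² + 2²·5.8² + 2·[0.69·17.4·20.5·0.78 + 4.6·17.4·5.8·0.39 + 0.6·20.5·5.8·0.26] = 1773.98 + 783.15 = 2557.13.
Under uncorrelated errors the observed covariances equal the true-score covariances, so only the own-variance terms attenuate.
True-score variance = [2.3²·17.4²·0.93 + 0.3²·20.5²·0.81 + 2²·5.8²·0.70] + 783.15 = 1614.32 + 783.15 = 2397.47.
Reliability = 2397.47 / 2557.13 = 0.938.

0.938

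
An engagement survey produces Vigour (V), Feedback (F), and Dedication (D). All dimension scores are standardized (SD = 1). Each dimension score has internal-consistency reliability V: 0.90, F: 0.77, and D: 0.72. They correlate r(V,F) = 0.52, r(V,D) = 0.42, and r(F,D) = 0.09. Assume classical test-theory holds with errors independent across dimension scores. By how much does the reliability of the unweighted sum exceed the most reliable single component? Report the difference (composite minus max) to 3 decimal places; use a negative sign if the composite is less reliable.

-0.021

Var(sum) = 3 + 2.06 = 5.06; true-score variance = 2.39 + 2.06 = 4.45; composite reliability = 0.8794.
Max component reliability = 0.9000.
Difference = 0.8794 − 0.9000 = -0.021.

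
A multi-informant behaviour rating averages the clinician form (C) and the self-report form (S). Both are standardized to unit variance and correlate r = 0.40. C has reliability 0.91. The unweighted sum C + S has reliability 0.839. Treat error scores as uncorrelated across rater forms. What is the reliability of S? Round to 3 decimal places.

0.639

Var(C+S) = 2 + 2·0.40 = 2.800.
True-score variance = ρ_C + ρ_S + 2·0.40, so 0.839 = (0.91 + ρ_S + 0.80) / 2.800.
ρ_S = 0.839·2.800 − 0.91 − 0.80 = 0.639.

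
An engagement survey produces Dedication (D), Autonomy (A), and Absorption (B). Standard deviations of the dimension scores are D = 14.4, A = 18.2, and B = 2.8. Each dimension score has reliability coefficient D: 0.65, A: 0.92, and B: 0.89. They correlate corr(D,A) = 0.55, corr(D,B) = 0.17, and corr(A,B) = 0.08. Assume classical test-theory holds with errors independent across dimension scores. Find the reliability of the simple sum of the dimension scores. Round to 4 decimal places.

Var(D+A+B) = 14.4² + 18.2² + 2.8² + 2·[14.4·18.2·0.55 + 14.4·2.8·0.17 + 18.2·2.8·0.08] = 546.44 + 310.15 = 856.59.
Because errors are independent across components, Cov(Tᵢ,Tⱼ) = Cov(Xᵢ,Xⱼ); the off-diagonal part of the true-score variance is the same as above.
True-score variance = [14.4²·0.65 + 18.2²·0.92 + 2.8²·0.89] + 310.15 = 446.502 + 310.15 = 756.653.
Reliability = 756.653 / 856.59 = 0.8833.

0.8833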